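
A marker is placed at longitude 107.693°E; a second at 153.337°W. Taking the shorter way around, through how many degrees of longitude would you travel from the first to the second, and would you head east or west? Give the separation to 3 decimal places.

98.970° east

Raw difference: -153.337 − 107.693 = -261.03°.
Normalise into (−180°, 180°]: -261.03° + 360° = 98.97°.
Positive ⇒ the second point lies to the east; separation 98.970°.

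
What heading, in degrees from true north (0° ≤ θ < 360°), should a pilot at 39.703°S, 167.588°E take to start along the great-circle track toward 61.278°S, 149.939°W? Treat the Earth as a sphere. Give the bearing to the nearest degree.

144°

Δλ = -149.939 − 167.588 = -317.527°; wrapped into (−180°, 180°]: 42.473°.
θ = atan2( sin Δλ · cos φ₂ , cos φ₁ · sin φ₂ − sin φ₁ · cos φ₂ · cos Δλ )
  = atan2(0.32449, -0.44827) = 144.100° → normalised to [0°, 360°): 144.100°.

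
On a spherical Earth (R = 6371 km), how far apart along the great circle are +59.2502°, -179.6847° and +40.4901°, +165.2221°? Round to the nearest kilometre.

2337 km

Δλ = 165.2221 − -179.6847 = 344.9068°; wrapped into (−180°, 180°]: -15.0932°.
Δφ = 40.4901 − 59.2502 = -18.7601°.
a = sin²(Δφ/2) + cos φ₁ · cos φ₂ · sin²(Δλ/2) = 0.033270.
c = 2·atan2(√a, √(1−a)) = 0.36686 rad → d = 6371·c ≈ 2337.24 km.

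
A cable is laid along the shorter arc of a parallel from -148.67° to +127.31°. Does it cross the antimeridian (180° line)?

Yes

Naïve |127.31 − -148.67| = 275.98° > 180°, so the shorter arc goes the other way round — across 180°.
Signed shortest Δλ = ((127.31 − -148.67 + 180) mod 360) − 180 = -84.02°.
Going west by 84.02° from -148.67° passes through 180° before reaching +127.31°.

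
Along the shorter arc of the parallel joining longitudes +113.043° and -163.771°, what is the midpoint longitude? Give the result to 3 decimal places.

Signed shortest Δλ from +113.043° to -163.771° is +83.186°.
Midpoint longitude = +113.043° + (+83.186°)/2 = +113.043° + 41.593° = +154.636°.
(The naïve average (+113.043 + -163.771)/2 = -25.364° is on the wrong side of the globe.)

+154.636°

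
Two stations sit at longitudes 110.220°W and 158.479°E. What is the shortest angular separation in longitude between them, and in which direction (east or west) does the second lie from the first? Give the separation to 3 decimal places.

Raw difference: 158.479 − -110.220 = 268.699°.
Normalise into (−180°, 180°]: 268.699° − 360° = -91.301°.
Negative ⇒ the second point lies to the west; separation 91.301°.

91.301° west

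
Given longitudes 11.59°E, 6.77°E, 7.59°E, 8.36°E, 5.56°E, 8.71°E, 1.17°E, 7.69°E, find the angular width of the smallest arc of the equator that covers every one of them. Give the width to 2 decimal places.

10.42°

Sort the longitudes: +1.17°, +5.56°, +6.77°, +7.59°, +7.69°, +8.36°, +8.71°, +11.59°.
Eastward gaps between consecutive values (wrapping around): 4.39°, 1.21°, 0.82°, 0.10°, 0.67°, 0.35°, 2.88°, 349.58°.
Largest gap = 349.58° ⇒ minimal covering band is its complement: 360° − 349.58° = 10.42°.
Band runs from +1.17° eastward to +11.59°.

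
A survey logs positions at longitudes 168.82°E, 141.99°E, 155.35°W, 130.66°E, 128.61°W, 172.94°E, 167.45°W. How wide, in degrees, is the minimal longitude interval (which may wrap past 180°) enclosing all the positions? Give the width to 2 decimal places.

Sort the longitudes: -167.45°, -155.35°, -128.61°, +130.66°, +141.99°, +168.82°, +172.94°.
Eastward gaps between consecutive values (wrapping around): 12.10°, 26.74°, 259.27°, 11.33°, 26.83°, 4.12°, 19.61°.
Largest gap = 259.27° ⇒ minimal covering band is its complement: 360° − 259.27° = 100.73°.
Band runs from +130.66° eastward to -128.61°, crossing the antimeridian.

100.73°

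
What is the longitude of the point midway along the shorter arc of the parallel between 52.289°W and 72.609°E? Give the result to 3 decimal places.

Signed shortest Δλ from -52.289° to +72.609° is +124.898°.
Midpoint longitude = -52.289° + (+124.898°)/2 = -52.289° + 62.449° = +10.160°.

10.160°E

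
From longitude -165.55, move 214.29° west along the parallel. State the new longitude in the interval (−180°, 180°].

-19.84°

Start at -165.55°; shift −214.29° → -379.84°.
-379.84° lies outside (−180°, 180°]; add 360° → -19.84°.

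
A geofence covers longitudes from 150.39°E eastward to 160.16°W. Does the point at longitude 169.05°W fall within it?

Yes

Band width going east from +150.39° to -160.16°: ((-160.16 − 150.39) mod 360) = 49.45°.
Offset of -169.05° east of the west edge: ((-169.05 − 150.39) mod 360) = 40.56°.
40.56° ≤ 49.45° ⇒ inside.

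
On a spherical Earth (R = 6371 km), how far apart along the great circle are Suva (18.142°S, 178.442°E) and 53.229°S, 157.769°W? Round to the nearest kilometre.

Δλ = -157.769 − 178.442 = -336.211°; wrapped into (−180°, 180°]: 23.789°.
Δφ = -53.229 − -18.142 = -35.087°.
a = sin²(Δφ/2) + cos φ₁ · cos φ₂ · sin²(Δλ/2) = 0.115026.
c = 2·atan2(√a, √(1−a)) = 0.69204 rad → d = 6371·c ≈ 4408.96 km.

4409 km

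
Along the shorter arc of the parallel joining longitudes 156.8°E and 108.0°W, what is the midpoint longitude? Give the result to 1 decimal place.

Signed shortest Δλ from +156.8° to -108.0° is +95.2°.
Midpoint longitude = +156.8° + (+95.2°)/2 = +156.8° + 47.6° = +204.4°.
Normalise into (−180°, 180°]: -155.6°.
(The naïve average (+156.8 + -108.0)/2 = 24.4° is on the wrong side of the globe.)

155.6°W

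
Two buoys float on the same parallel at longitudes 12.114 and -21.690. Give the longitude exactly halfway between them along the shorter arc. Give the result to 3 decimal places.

Signed shortest Δλ from +12.114° to -21.690° is -33.804°.
Midpoint longitude = +12.114° + (-33.804°)/2 = +12.114° − 16.902° = -4.788°.

-4.788°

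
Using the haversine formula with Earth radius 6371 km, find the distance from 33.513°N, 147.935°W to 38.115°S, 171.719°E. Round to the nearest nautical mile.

4854 nmi

Δλ = 171.719 − -147.935 = 319.654°; wrapped into (−180°, 180°]: -40.346°.
Δφ = -38.115 − 33.513 = -71.628°.
a = sin²(Δφ/2) + cos φ₁ · cos φ₂ · sin²(Δλ/2) = 0.420420.
c = 2·atan2(√a, √(1−a)) = 1.41096 rad → d = 6371·c ≈ 8989.21 km ≈ 4853.78 nmi.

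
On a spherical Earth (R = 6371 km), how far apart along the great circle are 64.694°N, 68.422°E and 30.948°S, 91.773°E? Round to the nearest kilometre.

10827 km

Δλ = 91.773 − 68.422 = 23.351°.
Δφ = -30.948 − 64.694 = -95.642°.
a = sin²(Δφ/2) + cos φ₁ · cos φ₂ · sin²(Δλ/2) = 0.564170.
c = 2·atan2(√a, √(1−a)) = 1.69949 rad → d = 6371·c ≈ 10827.45 km.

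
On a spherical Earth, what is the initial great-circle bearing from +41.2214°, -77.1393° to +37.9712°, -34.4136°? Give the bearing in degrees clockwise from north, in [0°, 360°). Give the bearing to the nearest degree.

Δλ = -34.4136 − -77.1393 = 42.7257°.
θ = atan2( sin Δλ · cos φ₂ , cos φ₁ · sin φ₂ − sin φ₁ · cos φ₂ · cos Δλ )
  = atan2(0.53487, 0.08117) = 81.371° → normalised to [0°, 360°): 81.371°.

81°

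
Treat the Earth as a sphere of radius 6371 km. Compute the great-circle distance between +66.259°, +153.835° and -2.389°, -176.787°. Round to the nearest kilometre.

Δλ = -176.787 − 153.835 = -330.622°; wrapped into (−180°, 180°]: 29.378°.
Δφ = -2.389 − 66.259 = -68.648°.
a = sin²(Δφ/2) + cos φ₁ · cos φ₂ · sin²(Δλ/2) = 0.343816.
c = 2·atan2(√a, √(1−a)) = 1.25311 rad → d = 6371·c ≈ 7983.58 km.

7984 km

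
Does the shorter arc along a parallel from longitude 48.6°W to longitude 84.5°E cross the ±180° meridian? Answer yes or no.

Signed shortest Δλ = ((84.5 − -48.6 + 180) mod 360) − 180 = 133.1°.
Going east by 133.1° from -48.6° reaches +84.5° without touching 180°.

No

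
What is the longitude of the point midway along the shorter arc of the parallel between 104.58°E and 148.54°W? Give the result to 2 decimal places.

Signed shortest Δλ from +104.58° to -148.54° is +106.88°.
Midpoint longitude = +104.58° + (+106.88°)/2 = +104.58° + 53.44° = +158.02°.
(The naïve average (+104.58 + -148.54)/2 = -21.98° is on the wrong side of the globe.)

158.02°E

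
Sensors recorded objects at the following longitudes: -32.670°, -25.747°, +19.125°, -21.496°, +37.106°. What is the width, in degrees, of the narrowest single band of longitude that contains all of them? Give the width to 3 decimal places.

Sort the longitudes: -32.670°, -25.747°, -21.496°, +19.125°, +37.106°.
Eastward gaps between consecutive values (wrapping around): 6.923°, 4.251°, 40.621°, 17.981°, 290.224°.
Largest gap = 290.224° ⇒ minimal covering band is its complement: 360° − 290.224° = 69.776°.
Band runs from -32.670° eastward to +37.106°.

69.776°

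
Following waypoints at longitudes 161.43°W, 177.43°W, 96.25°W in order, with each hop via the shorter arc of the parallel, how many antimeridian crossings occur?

Leg 1: -161.43° → -177.43°, shortest Δλ = -16.0° (west) — does not cross 180°.
Leg 2: -177.43° → -96.25°, shortest Δλ = 81.18° (east) — does not cross 180°.
Total crossings: 0.

0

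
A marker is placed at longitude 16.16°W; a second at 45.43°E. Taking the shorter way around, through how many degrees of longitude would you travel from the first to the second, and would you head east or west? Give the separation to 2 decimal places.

Raw difference: 45.43 − -16.16 = 61.59°.
Normalise into (−180°, 180°]: 61.59° stays 61.59°.
Positive ⇒ the second point lies to the east; separation 61.59°.

61.59° east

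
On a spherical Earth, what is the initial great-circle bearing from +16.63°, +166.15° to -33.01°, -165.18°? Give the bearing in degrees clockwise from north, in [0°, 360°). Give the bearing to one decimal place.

Δλ = -165.18 − 166.15 = -331.33°; wrapped into (−180°, 180°]: 28.67°.
θ = atan2( sin Δλ · cos φ₂ , cos φ₁ · sin φ₂ − sin φ₁ · cos φ₂ · cos Δλ )
  = atan2(0.40232, -0.73257) = 151.225° → normalised to [0°, 360°): 151.225°.

151.2°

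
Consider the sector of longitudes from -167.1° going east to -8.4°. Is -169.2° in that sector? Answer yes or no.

No

Band width going east from -167.1° to -8.4°: ((-8.4 − -167.1) mod 360) = 158.7°.
Offset of -169.2° east of the west edge: ((-169.2 − -167.1) mod 360) = 357.9°.
357.9° > 158.7° ⇒ outside.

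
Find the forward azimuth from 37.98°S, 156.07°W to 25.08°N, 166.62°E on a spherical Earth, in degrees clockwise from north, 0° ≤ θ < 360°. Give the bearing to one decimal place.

324.8°

Δλ = 166.62 − -156.07 = 322.69°; wrapped into (−180°, 180°]: -37.31°.
θ = atan2( sin Δλ · cos φ₂ , cos φ₁ · sin φ₂ − sin φ₁ · cos φ₂ · cos Δλ )
  = atan2(-0.54898, 0.77743) = -35.228° → normalised to [0°, 360°): 324.772°.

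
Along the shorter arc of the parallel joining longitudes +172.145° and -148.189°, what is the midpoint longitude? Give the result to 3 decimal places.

Signed shortest Δλ from +172.145° to -148.189° is +39.666°.
Midpoint longitude = +172.145° + (+39.666°)/2 = +172.145° + 19.833° = +191.978°.
Normalise into (−180°, 180°]: -168.022°.
(The naïve average (+172.145 + -148.189)/2 = 11.978° is on the wrong side of the globe.)

-168.022°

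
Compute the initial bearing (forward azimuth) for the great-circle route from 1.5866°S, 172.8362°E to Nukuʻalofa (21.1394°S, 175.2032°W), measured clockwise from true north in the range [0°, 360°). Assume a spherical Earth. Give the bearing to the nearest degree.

Δλ = -175.2032 − 172.8362 = -348.0394°; wrapped into (−180°, 180°]: 11.9606°.
θ = atan2( sin Δλ · cos φ₂ , cos φ₁ · sin φ₂ − sin φ₁ · cos φ₂ · cos Δλ )
  = atan2(0.19329, -0.33524) = 150.033° → normalised to [0°, 360°): 150.033°.

150°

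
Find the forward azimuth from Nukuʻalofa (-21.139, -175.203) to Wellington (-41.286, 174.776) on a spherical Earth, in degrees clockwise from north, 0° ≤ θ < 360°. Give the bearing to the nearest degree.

Δλ = 174.776 − -175.203 = 349.979°; wrapped into (−180°, 180°]: -10.021°.
θ = atan2( sin Δλ · cos φ₂ , cos φ₁ · sin φ₂ − sin φ₁ · cos φ₂ · cos Δλ )
  = atan2(-0.13075, -0.34856) = -159.438° → normalised to [0°, 360°): 200.562°.

201°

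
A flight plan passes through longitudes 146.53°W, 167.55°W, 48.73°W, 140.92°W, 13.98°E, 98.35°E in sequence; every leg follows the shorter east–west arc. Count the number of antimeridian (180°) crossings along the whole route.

0

Leg 1: -146.53° → -167.55°, shortest Δλ = -21.02° (west) — does not cross 180°.
Leg 2: -167.55° → -48.73°, shortest Δλ = 118.82° (east) — does not cross 180°.
Leg 3: -48.73° → -140.92°, shortest Δλ = -92.19° (west) — does not cross 180°.
Leg 4: -140.92° → +13.98°, shortest Δλ = 154.9° (east) — does not cross 180°.
Leg 5: +13.98° → +98.35°, shortest Δλ = 84.37° (east) — does not cross 180°.
Total crossings: 0.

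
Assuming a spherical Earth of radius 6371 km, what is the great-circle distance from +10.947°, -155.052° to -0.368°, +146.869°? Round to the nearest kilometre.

6539 km

Δλ = 146.869 − -155.052 = 301.921°; wrapped into (−180°, 180°]: -58.079°.
Δφ = -0.368 − 10.947 = -11.315°.
a = sin²(Δφ/2) + cos φ₁ · cos φ₂ · sin²(Δλ/2) = 0.241051.
c = 2·atan2(√a, √(1−a)) = 1.02640 rad → d = 6371·c ≈ 6539.23 km.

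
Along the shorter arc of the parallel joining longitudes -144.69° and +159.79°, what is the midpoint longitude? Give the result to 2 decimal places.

-172.45°

Signed shortest Δλ from -144.69° to +159.79° is -55.52°.
Midpoint longitude = -144.69° + (-55.52°)/2 = -144.69° − 27.76° = -172.45°.
(The naïve average (-144.69 + +159.79)/2 = 7.55° is on the wrong side of the globe.)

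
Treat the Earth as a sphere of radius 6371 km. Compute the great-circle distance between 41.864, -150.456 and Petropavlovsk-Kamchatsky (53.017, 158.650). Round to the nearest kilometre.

Δλ = 158.650 − -150.456 = 309.106°; wrapped into (−180°, 180°]: -50.894°.
Δφ = 53.017 − 41.864 = 11.153°.
a = sin²(Δφ/2) + cos φ₁ · cos φ₂ · sin²(Δλ/2) = 0.092156.
c = 2·atan2(√a, √(1−a)) = 0.61688 rad → d = 6371·c ≈ 3930.13 km.

3930 km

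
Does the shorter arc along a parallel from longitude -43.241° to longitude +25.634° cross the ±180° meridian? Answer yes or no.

No

Signed shortest Δλ = ((25.634 − -43.241 + 180) mod 360) − 180 = 68.875°.
Going east by 68.875° from -43.241° reaches +25.634° without touching 180°.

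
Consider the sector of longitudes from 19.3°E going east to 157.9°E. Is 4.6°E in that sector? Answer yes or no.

No

Band width going east from +19.3° to +157.9°: ((157.9 − 19.3) mod 360) = 138.6°.
Offset of +4.6° east of the west edge: ((4.6 − 19.3) mod 360) = 345.3°.
345.3° > 138.6° ⇒ outside.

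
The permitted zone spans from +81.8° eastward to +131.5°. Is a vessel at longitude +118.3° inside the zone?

Band width going east from +81.8° to +131.5°: ((131.5 − 81.8) mod 360) = 49.7°.
Offset of +118.3° east of the west edge: ((118.3 − 81.8) mod 360) = 36.5°.
36.5° ≤ 49.7° ⇒ inside.

Yes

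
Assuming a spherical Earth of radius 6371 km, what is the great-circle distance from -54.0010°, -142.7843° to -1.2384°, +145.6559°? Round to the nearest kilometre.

Δλ = 145.6559 − -142.7843 = 288.4402°; wrapped into (−180°, 180°]: -71.5598°.
Δφ = -1.2384 − -54.0010 = 52.7626°.
a = sin²(Δφ/2) + cos φ₁ · cos φ₂ · sin²(Δλ/2) = 0.398319.
c = 2·atan2(√a, √(1−a)) = 1.36601 rad → d = 6371·c ≈ 8702.82 km.

8703 km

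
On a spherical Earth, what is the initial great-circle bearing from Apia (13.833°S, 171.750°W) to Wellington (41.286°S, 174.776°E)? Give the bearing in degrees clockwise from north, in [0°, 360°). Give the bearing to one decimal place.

Δλ = 174.776 − -171.750 = 346.526°; wrapped into (−180°, 180°]: -13.474°.
θ = atan2( sin Δλ · cos φ₂ , cos φ₁ · sin φ₂ − sin φ₁ · cos φ₂ · cos Δλ )
  = atan2(-0.17509, -0.46597) = -159.406° → normalised to [0°, 360°): 200.594°.

200.6°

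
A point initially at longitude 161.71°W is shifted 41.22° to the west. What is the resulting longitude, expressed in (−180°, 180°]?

Start at -161.71°; shift −41.22° → -202.93°.
-202.93° lies outside (−180°, 180°]; add 360° → +157.07°.

157.07°E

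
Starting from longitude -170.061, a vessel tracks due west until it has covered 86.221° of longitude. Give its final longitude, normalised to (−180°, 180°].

+103.718°

Start at -170.061°; shift −86.221° → -256.282°.
-256.282° lies outside (−180°, 180°]; add 360° → +103.718°.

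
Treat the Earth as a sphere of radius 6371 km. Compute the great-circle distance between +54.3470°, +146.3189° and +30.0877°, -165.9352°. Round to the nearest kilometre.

Δλ = -165.9352 − 146.3189 = -312.2541°; wrapped into (−180°, 180°]: 47.7459°.
Δφ = 30.0877 − 54.3470 = -24.2593°.
a = sin²(Δφ/2) + cos φ₁ · cos φ₂ · sin²(Δλ/2) = 0.126758.
c = 2·atan2(√a, √(1−a)) = 0.72803 rad → d = 6371·c ≈ 4638.30 km.

4638 km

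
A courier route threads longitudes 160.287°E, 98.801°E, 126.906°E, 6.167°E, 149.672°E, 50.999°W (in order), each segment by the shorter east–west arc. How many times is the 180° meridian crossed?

Leg 1: +160.287° → +98.801°, shortest Δλ = -61.486° (west) — does not cross 180°.
Leg 2: +98.801° → +126.906°, shortest Δλ = 28.105° (east) — does not cross 180°.
Leg 3: +126.906° → +6.167°, shortest Δλ = -120.739° (west) — does not cross 180°.
Leg 4: +6.167° → +149.672°, shortest Δλ = 143.505° (east) — does not cross 180°.
Leg 5: +149.672° → -50.999°, shortest Δλ = 159.329° (east) — crosses 180°.
Total crossings: 1.

1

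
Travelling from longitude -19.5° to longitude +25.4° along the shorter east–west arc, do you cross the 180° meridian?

Signed shortest Δλ = ((25.4 − -19.5 + 180) mod 360) − 180 = 44.9°.
Going east by 44.9° from -19.5° reaches +25.4° without touching 180°.

No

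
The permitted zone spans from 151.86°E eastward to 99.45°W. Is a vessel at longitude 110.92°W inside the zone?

Yes

Band width going east from +151.86° to -99.45°: ((-99.45 − 151.86) mod 360) = 108.69°.
Offset of -110.92° east of the west edge: ((-110.92 − 151.86) mod 360) = 97.22°.
97.22° ≤ 108.69° ⇒ inside.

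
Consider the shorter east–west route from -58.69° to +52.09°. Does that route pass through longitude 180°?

No

Signed shortest Δλ = ((52.09 − -58.69 + 180) mod 360) − 180 = 110.78°.
Going east by 110.78° from -58.69° reaches +52.09° without touching 180°.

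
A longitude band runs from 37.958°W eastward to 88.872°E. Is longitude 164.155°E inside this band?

Band width going east from -37.958° to +88.872°: ((88.872 − -37.958) mod 360) = 126.830°.
Offset of +164.155° east of the west edge: ((164.155 − -37.958) mod 360) = 202.113°.
202.113° > 126.830° ⇒ outside.

No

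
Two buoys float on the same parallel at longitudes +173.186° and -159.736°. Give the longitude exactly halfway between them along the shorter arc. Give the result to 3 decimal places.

Signed shortest Δλ from +173.186° to -159.736° is +27.078°.
Midpoint longitude = +173.186° + (+27.078°)/2 = +173.186° + 13.539° = +186.725°.
Normalise into (−180°, 180°]: -173.275°.
(The naïve average (+173.186 + -159.736)/2 = 6.725° is on the wrong side of the globe.)

-173.275°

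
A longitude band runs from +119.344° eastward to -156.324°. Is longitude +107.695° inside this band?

Band width going east from +119.344° to -156.324°: ((-156.324 − 119.344) mod 360) = 84.332°.
Offset of +107.695° east of the west edge: ((107.695 − 119.344) mod 360) = 348.351°.
348.351° > 84.332° ⇒ outside.

No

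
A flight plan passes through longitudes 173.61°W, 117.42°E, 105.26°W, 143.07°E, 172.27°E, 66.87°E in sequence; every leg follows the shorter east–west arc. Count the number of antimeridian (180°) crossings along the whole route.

Leg 1: -173.61° → +117.42°, shortest Δλ = -68.97° (west) — crosses 180°.
Leg 2: +117.42° → -105.26°, shortest Δλ = 137.32° (east) — crosses 180°.
Leg 3: -105.26° → +143.07°, shortest Δλ = -111.67° (west) — crosses 180°.
Leg 4: +143.07° → +172.27°, shortest Δλ = 29.2° (east) — does not cross 180°.
Leg 5: +172.27° → +66.87°, shortest Δλ = -105.4° (west) — does not cross 180°.
Total crossings: 3.

3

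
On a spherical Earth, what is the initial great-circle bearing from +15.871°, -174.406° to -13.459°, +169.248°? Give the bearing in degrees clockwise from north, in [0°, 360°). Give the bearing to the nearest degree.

Δλ = 169.248 − -174.406 = 343.654°; wrapped into (−180°, 180°]: -16.346°.
θ = atan2( sin Δλ · cos φ₂ , cos φ₁ · sin φ₂ − sin φ₁ · cos φ₂ · cos Δλ )
  = atan2(-0.27371, -0.47909) = -150.260° → normalised to [0°, 360°): 209.740°.

210°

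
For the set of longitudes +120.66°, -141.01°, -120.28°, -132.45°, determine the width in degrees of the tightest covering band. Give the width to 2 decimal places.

119.06°

Sort the longitudes: -141.01°, -132.45°, -120.28°, +120.66°.
Eastward gaps between consecutive values (wrapping around): 8.56°, 12.17°, 240.94°, 98.33°.
Largest gap = 240.94° ⇒ minimal covering band is its complement: 360° − 240.94° = 119.06°.
Band runs from +120.66° eastward to -120.28°, crossing the antimeridian.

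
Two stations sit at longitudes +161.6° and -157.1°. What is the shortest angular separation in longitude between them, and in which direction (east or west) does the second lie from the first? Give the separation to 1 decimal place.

41.3° east

Raw difference: -157.1 − 161.6 = -318.7°.
Normalise into (−180°, 180°]: -318.7° + 360° = 41.3°.
Positive ⇒ the second point lies to the east; separation 41.3°.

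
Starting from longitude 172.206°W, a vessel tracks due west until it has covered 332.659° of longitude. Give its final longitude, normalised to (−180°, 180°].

144.865°W

Start at -172.206°; shift −332.659° → -504.865°.
-504.865° lies outside (−180°, 180°]; add 360° → -144.865°.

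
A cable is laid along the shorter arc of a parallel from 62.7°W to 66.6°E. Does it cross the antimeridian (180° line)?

Signed shortest Δλ = ((66.6 − -62.7 + 180) mod 360) − 180 = 129.3°.
Going east by 129.3° from -62.7° reaches +66.6° without touching 180°.

No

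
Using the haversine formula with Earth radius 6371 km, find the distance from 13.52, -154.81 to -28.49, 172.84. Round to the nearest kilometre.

Δλ = 172.84 − -154.81 = 327.65°; wrapped into (−180°, 180°]: -32.35°.
Δφ = -28.49 − 13.52 = -42.01°.
a = sin²(Δφ/2) + cos φ₁ · cos φ₂ · sin²(Δλ/2) = 0.194801.
c = 2·atan2(√a, √(1−a)) = 0.91423 rad → d = 6371·c ≈ 5824.58 km.

5825 km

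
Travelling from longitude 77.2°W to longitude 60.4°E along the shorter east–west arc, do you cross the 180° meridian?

No

Signed shortest Δλ = ((60.4 − -77.2 + 180) mod 360) − 180 = 137.6°.
Going east by 137.6° from -77.2° reaches +60.4° without touching 180°.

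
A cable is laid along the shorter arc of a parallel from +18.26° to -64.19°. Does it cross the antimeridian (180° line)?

No

Signed shortest Δλ = ((-64.19 − 18.26 + 180) mod 360) − 180 = -82.45°.
Going west by 82.45° from +18.26° reaches -64.19° without touching 180°.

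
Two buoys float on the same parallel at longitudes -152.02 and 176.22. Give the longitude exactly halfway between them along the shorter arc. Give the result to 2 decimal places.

Signed shortest Δλ from -152.02° to +176.22° is -31.76°.
Midpoint longitude = -152.02° + (-31.76°)/2 = -152.02° − 15.88° = -167.90°.
(The naïve average (-152.02 + +176.22)/2 = 12.1° is on the wrong side of the globe.)

-167.90°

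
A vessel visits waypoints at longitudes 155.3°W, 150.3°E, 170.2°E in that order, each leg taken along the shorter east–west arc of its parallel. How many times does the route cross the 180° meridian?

1

Leg 1: -155.3° → +150.3°, shortest Δλ = -54.4° (west) — crosses 180°.
Leg 2: +150.3° → +170.2°, shortest Δλ = 19.9° (east) — does not cross 180°.
Total crossings: 1.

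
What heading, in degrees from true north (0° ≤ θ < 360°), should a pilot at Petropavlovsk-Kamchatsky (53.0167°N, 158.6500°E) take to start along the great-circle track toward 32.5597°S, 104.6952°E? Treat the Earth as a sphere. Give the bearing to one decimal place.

223.4°

Δλ = 104.6952 − 158.6500 = -53.9548°.
θ = atan2( sin Δλ · cos φ₂ , cos φ₁ · sin φ₂ − sin φ₁ · cos φ₂ · cos Δλ )
  = atan2(-0.68147, -0.71992) = -136.572° → normalised to [0°, 360°): 223.428°.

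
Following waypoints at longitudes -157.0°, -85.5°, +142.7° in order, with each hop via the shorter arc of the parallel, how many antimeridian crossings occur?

Leg 1: -157.0° → -85.5°, shortest Δλ = 71.5° (east) — does not cross 180°.
Leg 2: -85.5° → +142.7°, shortest Δλ = -131.8° (west) — crosses 180°.
Total crossings: 1.

1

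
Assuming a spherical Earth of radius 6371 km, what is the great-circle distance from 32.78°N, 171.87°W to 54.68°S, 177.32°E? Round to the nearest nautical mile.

Δλ = 177.32 − -171.87 = 349.19°; wrapped into (−180°, 180°]: -10.81°.
Δφ = -54.68 − 32.78 = -87.46°.
a = sin²(Δφ/2) + cos φ₁ · cos φ₂ · sin²(Δλ/2) = 0.482154.
c = 2·atan2(√a, √(1−a)) = 1.53510 rad → d = 6371·c ≈ 9780.11 km ≈ 5280.84 nmi.

5281 nmi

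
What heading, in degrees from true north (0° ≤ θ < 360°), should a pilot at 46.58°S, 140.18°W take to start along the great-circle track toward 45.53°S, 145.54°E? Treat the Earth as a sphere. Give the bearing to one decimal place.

242.4°

Δλ = 145.54 − -140.18 = 285.72°; wrapped into (−180°, 180°]: -74.28°.
θ = atan2( sin Δλ · cos φ₂ , cos φ₁ · sin φ₂ − sin φ₁ · cos φ₂ · cos Δλ )
  = atan2(-0.67433, -0.35264) = -117.607° → normalised to [0°, 360°): 242.393°.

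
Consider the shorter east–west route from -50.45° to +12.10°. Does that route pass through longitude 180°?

No

Signed shortest Δλ = ((12.10 − -50.45 + 180) mod 360) − 180 = 62.55°.
Going east by 62.55° from -50.45° reaches +12.10° without touching 180°.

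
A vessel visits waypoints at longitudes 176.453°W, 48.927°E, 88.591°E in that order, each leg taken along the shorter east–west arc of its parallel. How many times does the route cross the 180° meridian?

1

Leg 1: -176.453° → +48.927°, shortest Δλ = -134.62° (west) — crosses 180°.
Leg 2: +48.927° → +88.591°, shortest Δλ = 39.664° (east) — does not cross 180°.
Total crossings: 1.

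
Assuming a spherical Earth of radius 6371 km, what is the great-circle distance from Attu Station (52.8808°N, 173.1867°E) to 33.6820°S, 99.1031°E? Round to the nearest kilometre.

Δλ = 99.1031 − 173.1867 = -74.0836°.
Δφ = -33.6820 − 52.8808 = -86.5628°.
a = sin²(Δφ/2) + cos φ₁ · cos φ₂ · sin²(Δλ/2) = 0.652251.
c = 2·atan2(√a, √(1−a)) = 1.88021 rad → d = 6371·c ≈ 11978.83 km.

11979 km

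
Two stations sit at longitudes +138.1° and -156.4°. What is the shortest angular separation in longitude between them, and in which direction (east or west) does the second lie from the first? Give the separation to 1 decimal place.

Raw difference: -156.4 − 138.1 = -294.5°.
Normalise into (−180°, 180°]: -294.5° + 360° = 65.5°.
Positive ⇒ the second point lies to the east; separation 65.5°.

65.5° east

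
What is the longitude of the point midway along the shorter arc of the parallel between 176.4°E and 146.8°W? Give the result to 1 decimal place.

Signed shortest Δλ from +176.4° to -146.8° is +36.8°.
Midpoint longitude = +176.4° + (+36.8°)/2 = +176.4° + 18.4° = +194.8°.
Normalise into (−180°, 180°]: -165.2°.
(The naïve average (+176.4 + -146.8)/2 = 14.8° is on the wrong side of the globe.)

165.2°W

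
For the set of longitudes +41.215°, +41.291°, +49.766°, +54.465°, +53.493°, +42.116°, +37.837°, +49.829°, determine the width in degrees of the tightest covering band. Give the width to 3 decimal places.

Sort the longitudes: +37.837°, +41.215°, +41.291°, +42.116°, +49.766°, +49.829°, +53.493°, +54.465°.
Eastward gaps between consecutive values (wrapping around): 3.378°, 0.076°, 0.825°, 7.650°, 0.063°, 3.664°, 0.972°, 343.372°.
Largest gap = 343.372° ⇒ minimal covering band is its complement: 360° − 343.372° = 16.628°.
Band runs from +37.837° eastward to +54.465°.

16.628°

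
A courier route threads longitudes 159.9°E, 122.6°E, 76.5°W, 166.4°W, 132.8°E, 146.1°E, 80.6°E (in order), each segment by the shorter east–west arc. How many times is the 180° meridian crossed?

2

Leg 1: +159.9° → +122.6°, shortest Δλ = -37.3° (west) — does not cross 180°.
Leg 2: +122.6° → -76.5°, shortest Δλ = 160.9° (east) — crosses 180°.
Leg 3: -76.5° → -166.4°, shortest Δλ = -89.9° (west) — does not cross 180°.
Leg 4: -166.4° → +132.8°, shortest Δλ = -60.8° (west) — crosses 180°.
Leg 5: +132.8° → +146.1°, shortest Δλ = 13.3° (east) — does not cross 180°.
Leg 6: +146.1° → +80.6°, shortest Δλ = -65.5° (west) — does not cross 180°.
Total crossings: 2.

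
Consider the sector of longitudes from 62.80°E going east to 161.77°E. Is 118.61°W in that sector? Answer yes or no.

No

Band width going east from +62.80° to +161.77°: ((161.77 − 62.80) mod 360) = 98.97°.
Offset of -118.61° east of the west edge: ((-118.61 − 62.80) mod 360) = 178.59°.
178.59° > 98.97° ⇒ outside.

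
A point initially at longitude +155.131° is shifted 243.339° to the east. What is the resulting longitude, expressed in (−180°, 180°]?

+38.470°

Start at +155.131°; shift +243.339° → +398.470°.
+398.470° lies outside (−180°, 180°]; subtract 360° → +38.470°.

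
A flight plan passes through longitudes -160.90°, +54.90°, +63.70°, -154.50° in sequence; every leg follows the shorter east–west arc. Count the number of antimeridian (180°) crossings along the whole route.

Leg 1: -160.90° → +54.90°, shortest Δλ = -144.2° (west) — crosses 180°.
Leg 2: +54.90° → +63.70°, shortest Δλ = 8.8° (east) — does not cross 180°.
Leg 3: +63.70° → -154.50°, shortest Δλ = 141.8° (east) — crosses 180°.
Total crossings: 2.

2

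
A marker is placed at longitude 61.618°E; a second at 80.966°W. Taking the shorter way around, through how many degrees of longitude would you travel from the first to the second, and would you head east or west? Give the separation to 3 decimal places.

Raw difference: -80.966 − 61.618 = -142.584°.
Normalise into (−180°, 180°]: -142.584° stays -142.584°.
Negative ⇒ the second point lies to the west; separation 142.584°.

142.584° west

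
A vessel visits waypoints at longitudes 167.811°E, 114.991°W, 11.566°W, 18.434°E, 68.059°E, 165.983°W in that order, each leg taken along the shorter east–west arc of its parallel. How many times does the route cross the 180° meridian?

2

Leg 1: +167.811° → -114.991°, shortest Δλ = 77.198° (east) — crosses 180°.
Leg 2: -114.991° → -11.566°, shortest Δλ = 103.425° (east) — does not cross 180°.
Leg 3: -11.566° → +18.434°, shortest Δλ = 30.0° (east) — does not cross 180°.
Leg 4: +18.434° → +68.059°, shortest Δλ = 49.625° (east) — does not cross 180°.
Leg 5: +68.059° → -165.983°, shortest Δλ = 125.958° (east) — crosses 180°.
Total crossings: 2.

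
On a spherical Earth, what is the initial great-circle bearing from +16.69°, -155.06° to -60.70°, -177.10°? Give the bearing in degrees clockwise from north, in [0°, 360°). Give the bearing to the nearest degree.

Δλ = -177.10 − -155.06 = -22.04°.
θ = atan2( sin Δλ · cos φ₂ , cos φ₁ · sin φ₂ − sin φ₁ · cos φ₂ · cos Δλ )
  = atan2(-0.18364, -0.96561) = -169.232° → normalised to [0°, 360°): 190.768°.

191°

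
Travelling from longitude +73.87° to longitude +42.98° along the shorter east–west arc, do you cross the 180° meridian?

Signed shortest Δλ = ((42.98 − 73.87 + 180) mod 360) − 180 = -30.89°.
Going west by 30.89° from +73.87° reaches +42.98° without touching 180°.

No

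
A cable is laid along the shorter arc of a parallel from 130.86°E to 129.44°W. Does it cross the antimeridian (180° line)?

Yes

Naïve |-129.44 − 130.86| = 260.3° > 180°, so the shorter arc goes the other way round — across 180°.
Signed shortest Δλ = ((-129.44 − 130.86 + 180) mod 360) − 180 = 99.7°.
Going east by 99.7° from +130.86° passes through 180° before reaching -129.44°.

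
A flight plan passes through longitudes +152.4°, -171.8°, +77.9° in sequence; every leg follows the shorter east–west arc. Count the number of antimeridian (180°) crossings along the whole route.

2

Leg 1: +152.4° → -171.8°, shortest Δλ = 35.8° (east) — crosses 180°.
Leg 2: -171.8° → +77.9°, shortest Δλ = -110.3° (west) — crosses 180°.
Total crossings: 2.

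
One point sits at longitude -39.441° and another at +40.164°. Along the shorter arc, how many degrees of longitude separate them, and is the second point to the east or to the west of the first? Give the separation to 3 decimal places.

79.605° east

Raw difference: 40.164 − -39.441 = 79.605°.
Normalise into (−180°, 180°]: 79.605° stays 79.605°.
Positive ⇒ the second point lies to the east; separation 79.605°.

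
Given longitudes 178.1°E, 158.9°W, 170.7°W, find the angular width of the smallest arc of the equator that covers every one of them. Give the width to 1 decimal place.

Sort the longitudes: -170.7°, -158.9°, +178.1°.
Eastward gaps between consecutive values (wrapping around): 11.8°, 337.0°, 11.2°.
Largest gap = 337.0° ⇒ minimal covering band is its complement: 360° − 337.0° = 23.0°.
Band runs from +178.1° eastward to -158.9°, crossing the antimeridian.

23.0°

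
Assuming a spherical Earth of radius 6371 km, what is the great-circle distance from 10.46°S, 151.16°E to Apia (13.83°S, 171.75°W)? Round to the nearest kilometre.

4045 km

Δλ = -171.75 − 151.16 = -322.91°; wrapped into (−180°, 180°]: 37.09°.
Δφ = -13.83 − -10.46 = -3.37°.
a = sin²(Δφ/2) + cos φ₁ · cos φ₂ · sin²(Δλ/2) = 0.097455.
c = 2·atan2(√a, √(1−a)) = 0.63497 rad → d = 6371·c ≈ 4045.39 km.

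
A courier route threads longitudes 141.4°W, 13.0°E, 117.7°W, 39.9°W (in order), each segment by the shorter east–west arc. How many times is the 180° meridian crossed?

Leg 1: -141.4° → +13.0°, shortest Δλ = 154.4° (east) — does not cross 180°.
Leg 2: +13.0° → -117.7°, shortest Δλ = -130.7° (west) — does not cross 180°.
Leg 3: -117.7° → -39.9°, shortest Δλ = 77.8° (east) — does not cross 180°.
Total crossings: 0.

0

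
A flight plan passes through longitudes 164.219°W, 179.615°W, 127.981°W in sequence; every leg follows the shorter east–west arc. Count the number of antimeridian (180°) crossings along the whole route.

Leg 1: -164.219° → -179.615°, shortest Δλ = -15.396° (west) — does not cross 180°.
Leg 2: -179.615° → -127.981°, shortest Δλ = 51.634° (east) — does not cross 180°.
Total crossings: 0.

0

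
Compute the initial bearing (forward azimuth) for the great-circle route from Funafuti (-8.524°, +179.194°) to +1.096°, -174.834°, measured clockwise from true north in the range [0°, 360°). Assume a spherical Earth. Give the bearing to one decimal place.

Δλ = -174.834 − 179.194 = -354.028°; wrapped into (−180°, 180°]: 5.972°.
θ = atan2( sin Δλ · cos φ₂ , cos φ₁ · sin φ₂ − sin φ₁ · cos φ₂ · cos Δλ )
  = atan2(0.10402, 0.16631) = 32.025° → normalised to [0°, 360°): 32.025°.

32.0°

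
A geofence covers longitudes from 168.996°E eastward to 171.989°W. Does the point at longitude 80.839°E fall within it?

Band width going east from +168.996° to -171.989°: ((-171.989 − 168.996) mod 360) = 19.015°.
Offset of +80.839° east of the west edge: ((80.839 − 168.996) mod 360) = 271.843°.
271.843° > 19.015° ⇒ outside.

No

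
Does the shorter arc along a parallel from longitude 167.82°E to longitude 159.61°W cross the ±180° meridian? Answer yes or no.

Yes

Naïve |-159.61 − 167.82| = 327.43° > 180°, so the shorter arc goes the other way round — across 180°.
Signed shortest Δλ = ((-159.61 − 167.82 + 180) mod 360) − 180 = 32.57°.
Going east by 32.57° from +167.82° passes through 180° before reaching -159.61°.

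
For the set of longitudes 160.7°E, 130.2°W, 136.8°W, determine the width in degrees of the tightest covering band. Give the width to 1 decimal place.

69.1°

Sort the longitudes: -136.8°, -130.2°, +160.7°.
Eastward gaps between consecutive values (wrapping around): 6.6°, 290.9°, 62.5°.
Largest gap = 290.9° ⇒ minimal covering band is its complement: 360° − 290.9° = 69.1°.
Band runs from +160.7° eastward to -130.2°, crossing the antimeridian.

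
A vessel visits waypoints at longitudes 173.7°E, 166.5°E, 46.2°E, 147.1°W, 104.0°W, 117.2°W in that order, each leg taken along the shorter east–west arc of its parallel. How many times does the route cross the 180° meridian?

1

Leg 1: +173.7° → +166.5°, shortest Δλ = -7.2° (west) — does not cross 180°.
Leg 2: +166.5° → +46.2°, shortest Δλ = -120.3° (west) — does not cross 180°.
Leg 3: +46.2° → -147.1°, shortest Δλ = 166.7° (east) — crosses 180°.
Leg 4: -147.1° → -104.0°, shortest Δλ = 43.1° (east) — does not cross 180°.
Leg 5: -104.0° → -117.2°, shortest Δλ = -13.2° (west) — does not cross 180°.
Total crossings: 1.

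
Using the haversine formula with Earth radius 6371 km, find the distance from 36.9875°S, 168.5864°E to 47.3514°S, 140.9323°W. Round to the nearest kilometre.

4237 km

Δλ = -140.9323 − 168.5864 = -309.5187°; wrapped into (−180°, 180°]: 50.4813°.
Δφ = -47.3514 − -36.9875 = -10.3639°.
a = sin²(Δφ/2) + cos φ₁ · cos φ₂ · sin²(Δλ/2) = 0.106560.
c = 2·atan2(√a, √(1−a)) = 0.66506 rad → d = 6371·c ≈ 4237.10 km.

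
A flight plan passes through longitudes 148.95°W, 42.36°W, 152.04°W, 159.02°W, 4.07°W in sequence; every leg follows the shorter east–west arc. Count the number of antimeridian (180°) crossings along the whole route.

0

Leg 1: -148.95° → -42.36°, shortest Δλ = 106.59° (east) — does not cross 180°.
Leg 2: -42.36° → -152.04°, shortest Δλ = -109.68° (west) — does not cross 180°.
Leg 3: -152.04° → -159.02°, shortest Δλ = -6.98° (west) — does not cross 180°.
Leg 4: -159.02° → -4.07°, shortest Δλ = 154.95° (east) — does not cross 180°.
Total crossings: 0.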